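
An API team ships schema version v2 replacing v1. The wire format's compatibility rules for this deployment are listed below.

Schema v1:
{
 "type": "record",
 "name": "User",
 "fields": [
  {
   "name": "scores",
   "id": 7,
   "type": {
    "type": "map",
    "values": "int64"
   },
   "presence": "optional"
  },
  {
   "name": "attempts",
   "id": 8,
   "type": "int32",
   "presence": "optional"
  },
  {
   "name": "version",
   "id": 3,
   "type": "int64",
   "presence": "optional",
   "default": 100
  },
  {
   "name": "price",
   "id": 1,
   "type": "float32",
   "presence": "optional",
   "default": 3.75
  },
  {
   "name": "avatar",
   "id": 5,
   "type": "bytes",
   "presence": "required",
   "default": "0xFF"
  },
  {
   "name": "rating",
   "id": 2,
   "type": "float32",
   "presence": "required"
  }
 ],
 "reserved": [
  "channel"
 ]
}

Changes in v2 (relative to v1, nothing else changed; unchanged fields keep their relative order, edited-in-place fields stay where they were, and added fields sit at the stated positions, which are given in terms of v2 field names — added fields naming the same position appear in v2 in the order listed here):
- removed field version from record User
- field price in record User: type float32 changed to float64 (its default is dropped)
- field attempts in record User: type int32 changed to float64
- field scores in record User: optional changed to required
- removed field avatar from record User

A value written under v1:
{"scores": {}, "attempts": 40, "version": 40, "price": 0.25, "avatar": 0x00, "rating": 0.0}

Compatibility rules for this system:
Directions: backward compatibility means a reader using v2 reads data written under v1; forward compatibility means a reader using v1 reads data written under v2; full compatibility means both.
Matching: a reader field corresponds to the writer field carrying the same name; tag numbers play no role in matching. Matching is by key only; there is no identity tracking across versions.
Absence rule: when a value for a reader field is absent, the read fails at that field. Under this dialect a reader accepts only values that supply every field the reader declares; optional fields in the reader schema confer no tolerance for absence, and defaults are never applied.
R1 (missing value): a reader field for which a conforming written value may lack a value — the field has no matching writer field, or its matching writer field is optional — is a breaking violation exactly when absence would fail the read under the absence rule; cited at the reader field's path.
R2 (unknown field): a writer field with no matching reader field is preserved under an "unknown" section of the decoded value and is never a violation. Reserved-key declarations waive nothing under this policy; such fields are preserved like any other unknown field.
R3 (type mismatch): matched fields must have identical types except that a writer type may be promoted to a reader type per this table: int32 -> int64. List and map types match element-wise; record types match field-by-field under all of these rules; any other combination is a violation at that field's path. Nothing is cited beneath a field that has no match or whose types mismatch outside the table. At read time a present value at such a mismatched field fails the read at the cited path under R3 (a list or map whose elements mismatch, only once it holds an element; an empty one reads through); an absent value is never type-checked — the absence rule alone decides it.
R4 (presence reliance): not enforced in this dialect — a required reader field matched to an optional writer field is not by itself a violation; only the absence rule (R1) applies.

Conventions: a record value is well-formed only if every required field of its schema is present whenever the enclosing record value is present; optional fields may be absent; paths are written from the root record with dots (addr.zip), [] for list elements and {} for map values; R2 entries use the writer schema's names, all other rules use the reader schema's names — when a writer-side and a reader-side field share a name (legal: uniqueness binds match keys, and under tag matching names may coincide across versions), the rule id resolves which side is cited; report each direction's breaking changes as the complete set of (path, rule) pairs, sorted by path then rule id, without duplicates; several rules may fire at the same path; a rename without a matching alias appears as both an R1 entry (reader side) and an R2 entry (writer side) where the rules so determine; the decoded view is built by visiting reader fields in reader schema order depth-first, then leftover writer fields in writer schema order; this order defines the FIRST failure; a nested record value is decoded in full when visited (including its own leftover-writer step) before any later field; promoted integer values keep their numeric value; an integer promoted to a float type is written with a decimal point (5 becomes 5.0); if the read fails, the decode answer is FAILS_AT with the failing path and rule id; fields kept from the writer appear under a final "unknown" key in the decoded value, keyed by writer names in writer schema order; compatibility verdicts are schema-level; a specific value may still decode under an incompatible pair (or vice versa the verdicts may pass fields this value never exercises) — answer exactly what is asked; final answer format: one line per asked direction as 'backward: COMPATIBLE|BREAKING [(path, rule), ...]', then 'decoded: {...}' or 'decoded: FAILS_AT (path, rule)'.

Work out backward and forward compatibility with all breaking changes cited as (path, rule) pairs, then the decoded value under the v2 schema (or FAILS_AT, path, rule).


the writer's type comes first in each User pair
checking backward for User: reader v2 against writer v1:
  scores <- scores (map<string, int64> -> map<string, int64>, writer optional)
  attempts <- attempts (int32 -> float64, writer optional)
  price <- price (float32 -> float64, writer optional)
  rating <- rating (float32 -> float32, writer required)
  writer version: unknown to reader
  writer avatar: unknown to reader
  rule R1 violated at attempts
  rule R3 violated at attempts
  rule R1 violated at price
  rule R3 violated at price
  rule R1 violated at scores
  => 5 violation(s): backward is BREAKING for User
checking forward for User: reader v1 against writer v2:
  scores <- scores (map<string, int64> -> map<string, int64>, writer required)
  attempts <- attempts (float64 -> int32, writer optional)
  no writer field matches reader version
  price <- price (float64 -> float32, writer optional)
  no writer field matches reader avatar
  rating <- rating (float32 -> float32, writer required)
  rule R1 violated at attempts
  rule R3 violated at attempts
  rule R1 violated at avatar
  rule R1 violated at price
  rule R3 violated at price
  rule R1 violated at version
  => 6 violation(s): forward is BREAKING for User
decoding the User value with the v2 reader:
  scores := {}
  read fails at attempts under R3
  => FAILS_AT (attempts, R3)

backward: BREAKING [(attempts, R1), (attempts, R3), (price, R1), (price, R3), (scores, R1)]; forward: BREAKING [(attempts, R1), (attempts, R3), (avatar, R1), (price, R1), (price, R3), (version, R1)]; decoded: FAILS_AT (attempts, R3)


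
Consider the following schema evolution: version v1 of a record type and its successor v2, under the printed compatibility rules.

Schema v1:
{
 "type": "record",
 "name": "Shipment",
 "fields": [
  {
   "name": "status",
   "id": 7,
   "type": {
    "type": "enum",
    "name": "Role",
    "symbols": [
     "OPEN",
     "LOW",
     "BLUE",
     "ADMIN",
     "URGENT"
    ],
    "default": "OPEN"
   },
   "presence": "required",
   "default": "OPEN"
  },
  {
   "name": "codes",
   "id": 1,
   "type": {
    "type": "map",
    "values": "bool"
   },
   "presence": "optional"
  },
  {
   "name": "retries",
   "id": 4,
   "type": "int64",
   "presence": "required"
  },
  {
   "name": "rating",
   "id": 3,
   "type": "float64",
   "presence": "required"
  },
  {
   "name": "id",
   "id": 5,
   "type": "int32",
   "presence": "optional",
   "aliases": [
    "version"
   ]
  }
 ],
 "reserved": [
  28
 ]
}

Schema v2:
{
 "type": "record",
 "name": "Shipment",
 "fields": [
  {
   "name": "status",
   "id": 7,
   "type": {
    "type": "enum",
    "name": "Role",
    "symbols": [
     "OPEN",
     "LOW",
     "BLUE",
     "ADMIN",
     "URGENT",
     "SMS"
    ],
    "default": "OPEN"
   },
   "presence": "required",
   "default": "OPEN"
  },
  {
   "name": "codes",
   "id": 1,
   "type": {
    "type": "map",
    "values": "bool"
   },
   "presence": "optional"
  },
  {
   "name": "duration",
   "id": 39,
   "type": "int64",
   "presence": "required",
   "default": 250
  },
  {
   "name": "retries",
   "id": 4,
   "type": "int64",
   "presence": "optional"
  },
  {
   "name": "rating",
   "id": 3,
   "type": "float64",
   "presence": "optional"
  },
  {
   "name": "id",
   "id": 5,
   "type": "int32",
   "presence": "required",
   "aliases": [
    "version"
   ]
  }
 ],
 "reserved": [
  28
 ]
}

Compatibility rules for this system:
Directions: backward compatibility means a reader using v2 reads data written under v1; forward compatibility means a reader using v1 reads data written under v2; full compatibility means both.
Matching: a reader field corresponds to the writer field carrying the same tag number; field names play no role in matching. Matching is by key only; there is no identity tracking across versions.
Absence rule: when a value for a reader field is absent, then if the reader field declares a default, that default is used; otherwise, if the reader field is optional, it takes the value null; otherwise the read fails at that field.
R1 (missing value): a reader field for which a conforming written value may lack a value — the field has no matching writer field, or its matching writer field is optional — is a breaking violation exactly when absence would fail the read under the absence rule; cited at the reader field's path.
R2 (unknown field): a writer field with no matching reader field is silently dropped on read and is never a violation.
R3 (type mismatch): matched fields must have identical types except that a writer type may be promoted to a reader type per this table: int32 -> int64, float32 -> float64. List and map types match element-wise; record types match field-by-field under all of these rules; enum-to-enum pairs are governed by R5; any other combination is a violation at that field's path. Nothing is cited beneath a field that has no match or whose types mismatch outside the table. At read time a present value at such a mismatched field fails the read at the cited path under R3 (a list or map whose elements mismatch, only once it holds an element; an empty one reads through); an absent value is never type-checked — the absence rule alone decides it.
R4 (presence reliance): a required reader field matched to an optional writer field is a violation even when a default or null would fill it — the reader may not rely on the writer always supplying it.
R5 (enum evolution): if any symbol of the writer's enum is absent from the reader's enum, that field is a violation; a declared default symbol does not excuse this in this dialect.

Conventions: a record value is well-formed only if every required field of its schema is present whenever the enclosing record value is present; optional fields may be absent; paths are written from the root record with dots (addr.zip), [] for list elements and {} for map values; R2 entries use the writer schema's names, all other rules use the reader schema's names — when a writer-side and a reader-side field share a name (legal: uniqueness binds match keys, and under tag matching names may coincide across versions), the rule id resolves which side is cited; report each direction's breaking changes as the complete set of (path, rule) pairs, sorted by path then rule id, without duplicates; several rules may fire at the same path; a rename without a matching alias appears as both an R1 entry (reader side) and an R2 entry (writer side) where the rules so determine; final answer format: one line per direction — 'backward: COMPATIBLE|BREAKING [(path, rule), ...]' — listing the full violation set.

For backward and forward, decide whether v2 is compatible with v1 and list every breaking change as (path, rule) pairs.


each type pair in Shipment: writer, then reader
backward on Shipment — v2 reading data written by v1:
  status: paired with writer status (Role -> Role; writer required)
  codes: paired with writer codes (map<string, bool> -> map<string, bool>; writer optional)
  duration: no writer-side match
  retries: paired with writer retries (int64 -> int64; writer required)
  rating: paired with writer rating (float64 -> float64; writer required)
  id: paired with writer id (int32 -> int32; writer optional)
  violation R1 at id
  violation R4 at id
  => 2 violation(s): backward is BREAKING for Shipment
forward on Shipment — v1 reading data written by v2:
  status: paired with writer status (Role -> Role; writer required)
  codes: paired with writer codes (map<string, bool> -> map<string, bool>; writer optional)
  retries: paired with writer retries (int64 -> int64; writer optional)
  rating: paired with writer rating (float64 -> float64; writer optional)
  id: paired with writer id (int32 -> int32; writer required)
  leftover writer field: duration
  violation R1 at rating
  violation R4 at rating
  violation R1 at retries
  violation R4 at retries
  violation R5 at status
  => 5 violation(s): forward is BREAKING for Shipment

backward: BREAKING [(id, R1), (id, R4)]; forward: BREAKING [(rating, R1), (rating, R4), (retries, R1), (retries, R4), (status, R5)]


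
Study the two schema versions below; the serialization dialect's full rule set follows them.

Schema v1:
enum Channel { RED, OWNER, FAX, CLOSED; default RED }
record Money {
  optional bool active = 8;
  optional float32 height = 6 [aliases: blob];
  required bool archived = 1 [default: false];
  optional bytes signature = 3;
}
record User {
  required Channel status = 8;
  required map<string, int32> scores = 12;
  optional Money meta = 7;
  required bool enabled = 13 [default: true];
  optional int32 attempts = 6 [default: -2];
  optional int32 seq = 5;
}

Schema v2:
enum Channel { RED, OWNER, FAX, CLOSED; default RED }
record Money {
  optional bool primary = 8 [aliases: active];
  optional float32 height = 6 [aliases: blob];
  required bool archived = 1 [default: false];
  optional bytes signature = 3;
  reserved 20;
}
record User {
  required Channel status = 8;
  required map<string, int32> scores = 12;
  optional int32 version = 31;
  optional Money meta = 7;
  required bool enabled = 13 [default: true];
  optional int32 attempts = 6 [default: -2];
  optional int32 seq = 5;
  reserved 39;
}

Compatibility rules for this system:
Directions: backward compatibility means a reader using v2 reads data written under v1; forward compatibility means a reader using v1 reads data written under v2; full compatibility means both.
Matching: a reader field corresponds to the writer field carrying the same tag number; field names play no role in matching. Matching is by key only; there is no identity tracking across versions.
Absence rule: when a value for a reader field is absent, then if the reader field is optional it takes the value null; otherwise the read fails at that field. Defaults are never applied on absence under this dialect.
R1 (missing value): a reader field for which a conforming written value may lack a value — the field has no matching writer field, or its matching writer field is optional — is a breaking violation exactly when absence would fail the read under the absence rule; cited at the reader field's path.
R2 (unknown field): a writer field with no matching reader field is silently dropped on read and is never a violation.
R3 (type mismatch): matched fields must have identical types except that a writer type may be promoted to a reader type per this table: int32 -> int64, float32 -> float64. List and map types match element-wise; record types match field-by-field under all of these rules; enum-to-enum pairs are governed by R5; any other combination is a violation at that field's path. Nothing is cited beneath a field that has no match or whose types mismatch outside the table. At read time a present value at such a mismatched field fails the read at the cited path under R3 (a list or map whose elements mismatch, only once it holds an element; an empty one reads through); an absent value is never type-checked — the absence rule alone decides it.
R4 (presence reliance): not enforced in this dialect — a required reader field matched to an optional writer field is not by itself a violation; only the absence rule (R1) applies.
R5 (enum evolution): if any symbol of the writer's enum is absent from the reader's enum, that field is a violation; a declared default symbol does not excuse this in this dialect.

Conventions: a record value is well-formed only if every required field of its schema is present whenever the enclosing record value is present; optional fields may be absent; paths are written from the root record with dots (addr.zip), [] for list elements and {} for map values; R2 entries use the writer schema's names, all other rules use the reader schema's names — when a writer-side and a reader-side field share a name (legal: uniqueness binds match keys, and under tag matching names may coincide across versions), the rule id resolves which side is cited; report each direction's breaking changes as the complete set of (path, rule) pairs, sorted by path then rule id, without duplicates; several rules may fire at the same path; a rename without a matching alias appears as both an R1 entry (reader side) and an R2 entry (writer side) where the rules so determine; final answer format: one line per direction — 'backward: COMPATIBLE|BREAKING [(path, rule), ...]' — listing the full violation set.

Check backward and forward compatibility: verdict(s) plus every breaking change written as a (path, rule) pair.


backward: COMPATIBLE []; forward: COMPATIBLE []

each type pair in User: writer, then reader
backward for User (reader v2, writer v1):
  status: paired with writer status (Channel -> Channel; writer required)
  scores: paired with writer scores (map<string, int32> -> map<string, int32>; writer required)
  version: no writer match
  meta: paired with writer meta (Money -> Money; writer optional)
  enabled: paired with writer enabled (bool -> bool; writer required)
  attempts: paired with writer attempts (int32 -> int32; writer optional)
  seq: paired with writer seq (int32 -> int32; writer optional)
  meta.primary: paired with writer meta.active (bool -> bool; writer optional)
  meta.height: paired with writer meta.height (float32 -> float32; writer optional)
  meta.archived: paired with writer meta.archived (bool -> bool; writer required)
  meta.signature: paired with writer meta.signature (bytes -> bytes; writer optional)
  => backward: COMPATIBLE
forward for User (reader v1, writer v2):
  status: paired with writer status (Channel -> Channel; writer required)
  scores: paired with writer scores (map<string, int32> -> map<string, int32>; writer required)
  meta: paired with writer meta (Money -> Money; writer optional)
  enabled: paired with writer enabled (bool -> bool; writer required)
  attempts: paired with writer attempts (int32 -> int32; writer optional)
  seq: paired with writer seq (int32 -> int32; writer optional)
  version (writer side), unknown to reader
  meta.active: paired with writer meta.primary (bool -> bool; writer optional)
  meta.height: paired with writer meta.height (float32 -> float32; writer optional)
  meta.archived: paired with writer meta.archived (bool -> bool; writer required)
  meta.signature: paired with writer meta.signature (bytes -> bytes; writer optional)
  => forward: COMPATIBLE


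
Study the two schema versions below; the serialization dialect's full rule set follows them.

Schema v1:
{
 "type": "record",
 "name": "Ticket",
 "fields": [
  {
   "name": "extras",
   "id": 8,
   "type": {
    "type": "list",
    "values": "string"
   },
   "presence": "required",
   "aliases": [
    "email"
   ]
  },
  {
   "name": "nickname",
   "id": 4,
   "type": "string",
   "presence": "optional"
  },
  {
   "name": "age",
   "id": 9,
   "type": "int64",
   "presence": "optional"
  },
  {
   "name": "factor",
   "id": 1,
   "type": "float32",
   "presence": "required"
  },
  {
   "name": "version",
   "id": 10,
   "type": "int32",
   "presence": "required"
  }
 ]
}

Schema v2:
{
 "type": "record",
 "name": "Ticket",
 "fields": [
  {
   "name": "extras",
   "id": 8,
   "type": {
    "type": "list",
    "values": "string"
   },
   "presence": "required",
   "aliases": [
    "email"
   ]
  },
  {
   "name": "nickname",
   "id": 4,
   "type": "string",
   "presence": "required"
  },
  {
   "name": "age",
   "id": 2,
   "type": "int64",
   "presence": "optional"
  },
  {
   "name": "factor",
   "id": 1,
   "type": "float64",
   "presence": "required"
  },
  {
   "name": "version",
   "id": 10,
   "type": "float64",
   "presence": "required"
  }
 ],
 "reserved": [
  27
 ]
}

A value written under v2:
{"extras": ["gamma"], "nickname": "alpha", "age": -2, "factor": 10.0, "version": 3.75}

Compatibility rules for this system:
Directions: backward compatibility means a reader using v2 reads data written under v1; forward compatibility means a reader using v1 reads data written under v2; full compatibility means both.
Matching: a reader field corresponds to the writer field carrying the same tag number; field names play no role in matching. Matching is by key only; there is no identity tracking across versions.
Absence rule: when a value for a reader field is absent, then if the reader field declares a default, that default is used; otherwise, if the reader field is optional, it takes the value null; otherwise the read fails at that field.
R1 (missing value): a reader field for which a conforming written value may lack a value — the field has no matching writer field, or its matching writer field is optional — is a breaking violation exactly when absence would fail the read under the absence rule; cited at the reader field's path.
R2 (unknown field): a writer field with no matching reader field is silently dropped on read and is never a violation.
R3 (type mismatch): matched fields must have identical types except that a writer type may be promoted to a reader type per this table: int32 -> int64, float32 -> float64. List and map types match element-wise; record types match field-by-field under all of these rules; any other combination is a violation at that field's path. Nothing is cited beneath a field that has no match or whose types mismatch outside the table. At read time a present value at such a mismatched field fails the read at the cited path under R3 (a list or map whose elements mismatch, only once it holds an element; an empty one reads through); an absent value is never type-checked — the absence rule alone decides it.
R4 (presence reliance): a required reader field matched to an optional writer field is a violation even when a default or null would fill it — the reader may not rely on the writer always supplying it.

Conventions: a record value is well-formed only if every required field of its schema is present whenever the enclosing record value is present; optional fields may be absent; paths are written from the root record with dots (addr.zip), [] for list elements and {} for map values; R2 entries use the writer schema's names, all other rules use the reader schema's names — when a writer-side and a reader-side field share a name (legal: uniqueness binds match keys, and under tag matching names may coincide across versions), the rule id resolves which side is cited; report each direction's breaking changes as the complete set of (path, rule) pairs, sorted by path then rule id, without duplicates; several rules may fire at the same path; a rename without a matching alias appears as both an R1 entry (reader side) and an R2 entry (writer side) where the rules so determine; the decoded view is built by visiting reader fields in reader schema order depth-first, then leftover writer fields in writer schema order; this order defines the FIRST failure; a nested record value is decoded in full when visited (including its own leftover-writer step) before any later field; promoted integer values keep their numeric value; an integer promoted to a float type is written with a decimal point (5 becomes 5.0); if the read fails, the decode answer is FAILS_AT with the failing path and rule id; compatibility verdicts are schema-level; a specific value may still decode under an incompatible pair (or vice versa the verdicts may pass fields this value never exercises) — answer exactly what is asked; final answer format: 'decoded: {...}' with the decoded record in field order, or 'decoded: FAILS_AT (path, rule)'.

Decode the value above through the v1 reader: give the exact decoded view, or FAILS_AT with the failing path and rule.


decoded: FAILS_AT (factor, R3)

the writer's type comes first in each Ticket pair
migrating the Ticket value to v1:
  extras := ["gamma"]
  nickname := "alpha"
  age := null (not supplied -> null)
  read fails at factor under R3
  => FAILS_AT (factor, R3)
the other Ticket changes do not affect what is asked:
  field version in record Ticket: type int32 changed to float64 -> changes Ticket's schema-level verdicts only — the decode of this value is the same
  field nickname in record Ticket: optional changed to required -> changes Ticket's schema-level verdicts only — the decode of this value is the same
  field age in record Ticket: tag 9 changed to 2 -> inert under this dialect — no rule fires on Ticket and the result does not move


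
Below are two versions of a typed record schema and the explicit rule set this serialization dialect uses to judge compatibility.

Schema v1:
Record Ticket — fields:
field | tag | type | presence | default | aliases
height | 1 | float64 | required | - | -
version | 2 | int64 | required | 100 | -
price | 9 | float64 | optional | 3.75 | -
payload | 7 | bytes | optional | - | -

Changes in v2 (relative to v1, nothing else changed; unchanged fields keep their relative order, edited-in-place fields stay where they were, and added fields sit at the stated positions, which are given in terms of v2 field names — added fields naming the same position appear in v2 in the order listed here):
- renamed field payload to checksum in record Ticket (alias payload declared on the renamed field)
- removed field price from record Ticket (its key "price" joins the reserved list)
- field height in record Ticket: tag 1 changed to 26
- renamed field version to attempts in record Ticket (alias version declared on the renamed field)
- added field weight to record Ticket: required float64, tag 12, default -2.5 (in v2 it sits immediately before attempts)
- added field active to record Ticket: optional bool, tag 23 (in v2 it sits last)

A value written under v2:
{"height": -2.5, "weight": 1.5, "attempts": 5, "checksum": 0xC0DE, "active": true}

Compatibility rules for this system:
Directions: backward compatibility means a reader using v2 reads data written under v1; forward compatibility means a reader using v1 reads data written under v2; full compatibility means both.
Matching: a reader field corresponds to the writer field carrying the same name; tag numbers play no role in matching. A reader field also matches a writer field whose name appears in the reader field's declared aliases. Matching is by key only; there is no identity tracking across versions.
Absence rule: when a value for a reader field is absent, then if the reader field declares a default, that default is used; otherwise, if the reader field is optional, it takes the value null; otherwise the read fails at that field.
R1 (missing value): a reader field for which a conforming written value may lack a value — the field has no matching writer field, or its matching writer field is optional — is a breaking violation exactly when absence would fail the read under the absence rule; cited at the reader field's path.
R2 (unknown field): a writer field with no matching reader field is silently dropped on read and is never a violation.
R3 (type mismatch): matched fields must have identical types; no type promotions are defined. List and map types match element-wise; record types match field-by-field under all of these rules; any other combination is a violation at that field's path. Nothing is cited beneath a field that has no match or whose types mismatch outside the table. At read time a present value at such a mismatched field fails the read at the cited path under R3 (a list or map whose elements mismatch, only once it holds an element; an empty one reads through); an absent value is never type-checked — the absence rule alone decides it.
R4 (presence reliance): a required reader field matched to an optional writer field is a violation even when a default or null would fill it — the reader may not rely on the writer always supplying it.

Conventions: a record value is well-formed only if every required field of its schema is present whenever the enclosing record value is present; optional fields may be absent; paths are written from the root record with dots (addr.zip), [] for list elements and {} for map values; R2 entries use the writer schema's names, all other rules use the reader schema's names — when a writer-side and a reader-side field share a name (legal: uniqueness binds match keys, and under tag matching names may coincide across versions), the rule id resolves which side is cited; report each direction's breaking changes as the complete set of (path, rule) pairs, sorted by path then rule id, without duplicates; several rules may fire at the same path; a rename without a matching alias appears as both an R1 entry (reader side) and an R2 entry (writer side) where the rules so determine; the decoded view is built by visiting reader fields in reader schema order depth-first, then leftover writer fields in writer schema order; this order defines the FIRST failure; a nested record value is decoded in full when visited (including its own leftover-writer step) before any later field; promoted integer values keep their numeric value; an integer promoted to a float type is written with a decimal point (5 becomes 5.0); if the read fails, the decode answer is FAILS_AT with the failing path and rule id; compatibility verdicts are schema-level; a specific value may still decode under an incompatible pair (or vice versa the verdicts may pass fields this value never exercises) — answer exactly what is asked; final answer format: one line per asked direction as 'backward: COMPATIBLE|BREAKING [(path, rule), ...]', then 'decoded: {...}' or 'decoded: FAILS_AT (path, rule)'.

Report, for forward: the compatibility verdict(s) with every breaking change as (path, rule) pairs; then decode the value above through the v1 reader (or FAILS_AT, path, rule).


in Ticket below, arrows point writer -> reader
forward on Ticket — v1 reading data written by v2:
  height: paired with writer height (float64 -> float64; writer required)
  no writer field matches reader version
  no writer field matches reader price
  no writer field matches reader payload
  writer field weight has no reader counterpart
  writer field attempts has no reader counterpart
  writer field checksum has no reader counterpart
  writer field active has no reader counterpart
  nothing fires on Ticket: forward is COMPATIBLE
migrating the Ticket value to v1:
  height := -2.5
  version := 100 (no value, default fills)
  price := 3.75 (no value, default fills)
  payload := null (not supplied -> null)
  writer weight: unmatched, discarded
  writer attempts: unmatched, discarded
  writer checksum: unmatched, discarded
  writer active: unmatched, discarded
  => decoded: {"height": -2.5, "version": 100, "price": 3.75, "payload": null}
remaining Ticket differences; none change what is asked:
  removed field price from record Ticket (its key "price" joins the reserved list) -> triggers nothing under Ticket's printed rules — same verdict
  field height in record Ticket: tag 1 changed to 26 -> triggers nothing under Ticket's printed rules — same verdict
  added field weight to record Ticket: required float64, tag 12, default -2.5 (in v2 it sits immediately before attempts) -> triggers nothing under Ticket's printed rules — same verdict
  added field active to record Ticket: optional bool, tag 23 (in v2 it sits last) -> triggers nothing under Ticket's printed rules — same verdict

forward: COMPATIBLE []; decoded: {"height": -2.5, "version": 100, "price": 3.75, "payload": null}


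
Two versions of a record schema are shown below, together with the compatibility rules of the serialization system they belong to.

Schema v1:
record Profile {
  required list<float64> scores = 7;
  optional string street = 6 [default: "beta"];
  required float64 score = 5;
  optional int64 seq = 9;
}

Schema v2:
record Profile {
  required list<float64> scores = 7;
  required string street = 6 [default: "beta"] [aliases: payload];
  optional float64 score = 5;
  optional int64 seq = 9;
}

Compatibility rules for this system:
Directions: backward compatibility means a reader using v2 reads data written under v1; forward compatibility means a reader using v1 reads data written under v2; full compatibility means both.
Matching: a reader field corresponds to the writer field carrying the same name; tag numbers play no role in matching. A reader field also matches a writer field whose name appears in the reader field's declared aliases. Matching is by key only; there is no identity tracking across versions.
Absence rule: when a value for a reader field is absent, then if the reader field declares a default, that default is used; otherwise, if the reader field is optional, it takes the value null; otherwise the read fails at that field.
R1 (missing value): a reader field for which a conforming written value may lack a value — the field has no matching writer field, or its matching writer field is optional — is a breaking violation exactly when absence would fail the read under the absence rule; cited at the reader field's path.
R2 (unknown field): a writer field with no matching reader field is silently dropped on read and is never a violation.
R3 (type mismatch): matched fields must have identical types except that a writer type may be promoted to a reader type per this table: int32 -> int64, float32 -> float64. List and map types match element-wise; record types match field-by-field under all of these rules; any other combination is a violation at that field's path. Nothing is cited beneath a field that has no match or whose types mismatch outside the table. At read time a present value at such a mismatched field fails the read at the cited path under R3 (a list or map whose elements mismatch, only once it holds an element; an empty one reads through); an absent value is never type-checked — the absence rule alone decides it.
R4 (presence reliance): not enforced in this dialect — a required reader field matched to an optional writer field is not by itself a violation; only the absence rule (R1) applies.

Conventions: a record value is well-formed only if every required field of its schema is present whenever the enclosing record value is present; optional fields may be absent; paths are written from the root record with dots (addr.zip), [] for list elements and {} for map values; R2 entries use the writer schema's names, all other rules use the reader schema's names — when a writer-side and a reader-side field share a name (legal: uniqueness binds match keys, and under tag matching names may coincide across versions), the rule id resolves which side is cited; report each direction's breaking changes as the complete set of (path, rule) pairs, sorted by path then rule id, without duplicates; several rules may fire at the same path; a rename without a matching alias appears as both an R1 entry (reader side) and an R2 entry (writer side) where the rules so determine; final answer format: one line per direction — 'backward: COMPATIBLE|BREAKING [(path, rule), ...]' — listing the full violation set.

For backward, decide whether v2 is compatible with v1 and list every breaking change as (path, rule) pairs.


the writer's type comes first in each Profile pair
backward on Profile — v2 reading data written by v1:
  scores <- scores (list<float64> -> list<float64>, writer required)
  street <- street (string -> string, writer optional)
  score <- score (float64 -> float64, writer required)
  seq <- seq (int64 -> int64, writer optional)
  nothing fires on Profile: backward is COMPATIBLE
checking off the Profile differences that do not matter here:
  field street in record Profile: optional changed to required -> fires no rule on Profile, leaving the asked answer as it is
  field score in record Profile: required changed to optional -> matters only for Profile's forward compatibility — outside the asked direction

backward: COMPATIBLE []


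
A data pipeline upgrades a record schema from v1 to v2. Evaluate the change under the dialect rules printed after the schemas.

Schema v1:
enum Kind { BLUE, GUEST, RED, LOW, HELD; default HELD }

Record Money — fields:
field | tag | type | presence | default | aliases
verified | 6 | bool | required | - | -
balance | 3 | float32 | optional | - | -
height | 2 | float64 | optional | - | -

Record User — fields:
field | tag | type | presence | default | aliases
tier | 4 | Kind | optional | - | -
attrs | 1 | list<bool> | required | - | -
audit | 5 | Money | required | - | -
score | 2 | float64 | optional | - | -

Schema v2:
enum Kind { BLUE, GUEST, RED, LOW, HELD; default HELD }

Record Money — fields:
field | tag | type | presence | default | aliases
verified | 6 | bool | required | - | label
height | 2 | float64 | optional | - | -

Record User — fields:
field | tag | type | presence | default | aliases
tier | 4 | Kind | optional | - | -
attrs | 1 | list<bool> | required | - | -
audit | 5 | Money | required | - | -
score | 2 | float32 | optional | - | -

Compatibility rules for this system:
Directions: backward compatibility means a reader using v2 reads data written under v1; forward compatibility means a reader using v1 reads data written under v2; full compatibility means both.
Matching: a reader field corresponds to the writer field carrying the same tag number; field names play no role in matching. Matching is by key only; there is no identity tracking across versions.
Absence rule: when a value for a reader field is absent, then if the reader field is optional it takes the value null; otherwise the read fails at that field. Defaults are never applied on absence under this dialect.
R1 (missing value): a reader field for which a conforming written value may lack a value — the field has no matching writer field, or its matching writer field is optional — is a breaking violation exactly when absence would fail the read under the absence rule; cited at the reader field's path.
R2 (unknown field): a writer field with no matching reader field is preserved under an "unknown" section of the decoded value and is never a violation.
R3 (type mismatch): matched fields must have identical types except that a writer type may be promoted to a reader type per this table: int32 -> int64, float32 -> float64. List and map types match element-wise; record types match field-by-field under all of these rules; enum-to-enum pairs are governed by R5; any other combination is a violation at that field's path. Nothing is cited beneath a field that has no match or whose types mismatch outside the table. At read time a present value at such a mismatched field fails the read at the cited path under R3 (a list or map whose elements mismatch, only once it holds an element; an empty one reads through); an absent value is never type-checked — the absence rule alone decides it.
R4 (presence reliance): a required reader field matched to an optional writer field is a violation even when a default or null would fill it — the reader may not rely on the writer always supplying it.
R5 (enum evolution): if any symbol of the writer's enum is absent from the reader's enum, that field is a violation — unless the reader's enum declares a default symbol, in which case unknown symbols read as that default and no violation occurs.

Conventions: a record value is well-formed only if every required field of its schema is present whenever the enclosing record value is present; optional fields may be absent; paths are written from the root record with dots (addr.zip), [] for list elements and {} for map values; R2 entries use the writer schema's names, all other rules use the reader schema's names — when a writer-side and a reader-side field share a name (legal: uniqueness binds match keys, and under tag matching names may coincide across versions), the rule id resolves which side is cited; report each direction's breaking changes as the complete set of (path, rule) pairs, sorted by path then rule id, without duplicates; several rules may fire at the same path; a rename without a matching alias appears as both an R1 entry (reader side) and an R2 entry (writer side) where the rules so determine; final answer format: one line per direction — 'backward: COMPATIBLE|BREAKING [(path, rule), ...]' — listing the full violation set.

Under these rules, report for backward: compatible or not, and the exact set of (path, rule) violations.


each type pair in User: writer, then reader
backward analysis of User with v2 as reader and v1 as writer:
  tier <- tier (Kind -> Kind, writer optional)
  attrs <- attrs (list<bool> -> list<bool>, writer required)
  audit <- audit (Money -> Money, writer required)
  score <- score (float64 -> float32, writer optional)
  audit.verified <- audit.verified (bool -> bool, writer required)
  audit.height <- audit.height (float64 -> float64, writer optional)
  writer field audit.balance has no reader counterpart
  breaking: (score, R3)
  => 1 violation(s): backward is BREAKING for User
diffs on User not affecting the asked answer:
  removed field balance from record Money -> no rule fires on it in User's dialect; the asked verdict holds

backward: BREAKING [(score, R3)]
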